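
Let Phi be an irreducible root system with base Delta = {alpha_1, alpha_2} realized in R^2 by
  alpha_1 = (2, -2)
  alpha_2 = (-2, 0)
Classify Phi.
Compute the Cartan integers a_ij = 2(alpha_i, alpha_j)/(alpha_j, alpha_j); the resulting 2x2 Cartan matrix is
[[2, -2], [-1, 2]].
The roots have two lengths (squared-length ratio 2:1); the short ones are alpha_{2}. The associated Dynkin diagram is a chain of 2 nodes with a double edge at one end; the terminal node there is the unique short simple root (B_2), so the type is B_2 (the algebra so(5)).

B_2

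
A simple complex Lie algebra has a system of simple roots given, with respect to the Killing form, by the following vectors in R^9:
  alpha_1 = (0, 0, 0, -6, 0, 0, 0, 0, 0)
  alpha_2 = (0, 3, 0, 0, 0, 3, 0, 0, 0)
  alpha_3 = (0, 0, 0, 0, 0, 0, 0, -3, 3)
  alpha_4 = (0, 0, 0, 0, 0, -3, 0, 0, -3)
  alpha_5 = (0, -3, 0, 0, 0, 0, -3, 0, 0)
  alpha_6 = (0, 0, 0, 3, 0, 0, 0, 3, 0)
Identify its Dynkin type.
Compute the Cartan integers a_ij = 2(alpha_i, alpha_j)/(alpha_j, alpha_j); the resulting 6x6 Cartan matrix is
[[2, 0, 0, 0, 0, -2], [0, 2, 0, -1, -1, 0], [0, 0, 2, -1, 0, -1], [0, -1, -1, 2, 0, 0], [0, -1, 0, 0, 2, 0], [-1, 0, -1, 0, 0, 2]].
The roots have two lengths (squared-length ratio 2:1); the short ones are alpha_{2,3,4,5,6}. The associated Dynkin diagram is a chain of 6 nodes with a double edge at one end; the terminal node there is the unique long simple root (C_6), so the type is C_6 (the algebra sp(12)).

C_6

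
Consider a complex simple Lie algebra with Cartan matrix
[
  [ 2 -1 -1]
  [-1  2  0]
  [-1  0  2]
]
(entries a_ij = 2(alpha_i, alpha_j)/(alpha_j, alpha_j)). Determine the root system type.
A_3

The matrix has rank 3 with 2's on the diagonal. Reading the off-diagonal entries as Dynkin edges (a single edge where a_ij = a_ji = -1; a double or triple edge where a_ij * a_ji = 2 or 3), the diagram is a chain of 3 nodes with single edges (A_3). One simple-root ordering that puts it in standard form is (alpha_2, alpha_1, alpha_3). So the algebra is type A_3, i.e. sl(4).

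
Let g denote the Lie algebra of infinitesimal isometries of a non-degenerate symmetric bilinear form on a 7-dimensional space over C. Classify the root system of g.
B_3 (so(7))

This is so(7) with 7 odd, which has dimension 7(7-1)/2 = 21 and rank (7-1)/2 = 3. In the classification of classical Lie algebras, the orthogonal algebra so(2n+1) in an odd number of variables has type B_n; here n = 3, so the Dynkin diagram is a chain of 3 nodes with a double edge at one end; the terminal node there is the unique short simple root (B_3). Hence the type is B_3.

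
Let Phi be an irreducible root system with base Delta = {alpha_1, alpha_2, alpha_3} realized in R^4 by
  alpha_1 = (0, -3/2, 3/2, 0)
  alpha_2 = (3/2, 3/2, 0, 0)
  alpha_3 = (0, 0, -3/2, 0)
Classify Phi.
Compute the Cartan integers a_ij = 2(alpha_i, alpha_j)/(alpha_j, alpha_j); the resulting 3x3 Cartan matrix is
[[2, -1, -2], [-1, 2, 0], [-1, 0, 2]].
The roots have two lengths (squared-length ratio 2:1); the short ones are alpha_{3}. The associated Dynkin diagram is a chain of 3 nodes with a double edge at one end; the terminal node there is the unique short simple root (B_3), so the type is B_3 (the algebra so(7)).

B3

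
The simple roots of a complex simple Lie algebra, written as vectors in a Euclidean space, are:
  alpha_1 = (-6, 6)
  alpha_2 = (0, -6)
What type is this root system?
B2

Compute the Cartan integers a_ij = 2(alpha_i, alpha_j)/(alpha_j, alpha_j); the resulting 2x2 Cartan matrix is
[[2, -2], [-1, 2]].
The roots have two lengths (squared-length ratio 2:1); the short ones are alpha_{2}. The associated Dynkin diagram is a chain of 2 nodes with a double edge at one end; the terminal node there is the unique short simple root (B_2), so the type is B_2 (the algebra so(5)).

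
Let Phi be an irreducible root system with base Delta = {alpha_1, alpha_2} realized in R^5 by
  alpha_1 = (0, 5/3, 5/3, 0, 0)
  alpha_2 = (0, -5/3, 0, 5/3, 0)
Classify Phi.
A_2

Compute the Cartan integers a_ij = 2(alpha_i, alpha_j)/(alpha_j, alpha_j); the resulting 2x2 Cartan matrix is
[[2, -1], [-1, 2]].
All simple roots have the same length, so the diagram is simply laced. The associated Dynkin diagram is a chain of 2 nodes with single edges (A_2), so the type is A_2 (the algebra sl(3)).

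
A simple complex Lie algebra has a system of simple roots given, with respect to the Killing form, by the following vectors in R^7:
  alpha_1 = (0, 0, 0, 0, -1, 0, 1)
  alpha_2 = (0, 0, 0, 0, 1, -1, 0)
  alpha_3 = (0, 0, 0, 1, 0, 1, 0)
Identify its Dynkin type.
Compute the Cartan integers a_ij = 2(alpha_i, alpha_j)/(alpha_j, alpha_j); the resulting 3x3 Cartan matrix is
[[2, -1, 0], [-1, 2, -1], [0, -1, 2]].
All simple roots have the same length, so the diagram is simply laced. The associated Dynkin diagram is a chain of 3 nodes with single edges (A_3), so the type is A_3 (the algebra sl(4)).

type A_3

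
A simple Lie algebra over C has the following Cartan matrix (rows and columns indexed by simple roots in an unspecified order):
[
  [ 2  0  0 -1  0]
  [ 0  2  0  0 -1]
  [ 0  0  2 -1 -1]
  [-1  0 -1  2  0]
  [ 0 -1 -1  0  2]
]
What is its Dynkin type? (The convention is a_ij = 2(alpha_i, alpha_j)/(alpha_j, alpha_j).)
The matrix has rank 5 with 2's on the diagonal. Reading the off-diagonal entries as Dynkin edges (a single edge where a_ij = a_ji = -1; a double or triple edge where a_ij * a_ji = 2 or 3), the diagram is a chain of 5 nodes with single edges (A_5). One simple-root ordering that puts it in standard form is (alpha_2, alpha_5, alpha_3, alpha_4, alpha_1). So the algebra is type A_5, i.e. sl(6).

A5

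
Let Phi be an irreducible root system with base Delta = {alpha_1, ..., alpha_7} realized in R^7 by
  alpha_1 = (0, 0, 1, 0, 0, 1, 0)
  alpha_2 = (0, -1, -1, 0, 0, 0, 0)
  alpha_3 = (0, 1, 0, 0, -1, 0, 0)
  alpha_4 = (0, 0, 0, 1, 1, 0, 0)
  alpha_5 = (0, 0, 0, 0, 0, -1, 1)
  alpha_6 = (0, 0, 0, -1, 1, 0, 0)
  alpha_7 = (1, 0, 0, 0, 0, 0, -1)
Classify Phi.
type D_7

Compute the Cartan integers a_ij = 2(alpha_i, alpha_j)/(alpha_j, alpha_j); the resulting 7x7 Cartan matrix is
[[2, -1, 0, 0, -1, 0, 0], [-1, 2, -1, 0, 0, 0, 0], [0, -1, 2, -1, 0, -1, 0], [0, 0, -1, 2, 0, 0, 0], [-1, 0, 0, 0, 2, 0, -1], [0, 0, -1, 0, 0, 2, 0], [0, 0, 0, 0, -1, 0, 2]].
All simple roots have the same length, so the diagram is simply laced. The associated Dynkin diagram is a chain of 5 nodes with a fork of two nodes at one end (D_7), so the type is D_7 (the algebra so(14)).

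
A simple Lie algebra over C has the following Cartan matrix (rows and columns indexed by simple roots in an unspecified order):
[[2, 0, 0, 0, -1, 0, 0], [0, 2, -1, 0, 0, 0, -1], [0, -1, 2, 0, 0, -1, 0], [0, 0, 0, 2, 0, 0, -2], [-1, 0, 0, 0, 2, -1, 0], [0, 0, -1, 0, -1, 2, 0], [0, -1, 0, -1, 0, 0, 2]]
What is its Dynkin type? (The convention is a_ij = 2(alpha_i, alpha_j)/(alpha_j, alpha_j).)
The matrix has rank 7 with 2's on the diagonal. Reading the off-diagonal entries as Dynkin edges (a single edge where a_ij = a_ji = -1; a double or triple edge where a_ij * a_ji = 2 or 3), the diagram is a chain of 7 nodes with a double edge at one end; the terminal node there is the unique long simple root (C_7). One simple-root ordering that puts it in standard form is (alpha_1, alpha_5, alpha_6, alpha_3, alpha_2, alpha_7, alpha_4). So the algebra is type C_7, i.e. sp(14).

C_7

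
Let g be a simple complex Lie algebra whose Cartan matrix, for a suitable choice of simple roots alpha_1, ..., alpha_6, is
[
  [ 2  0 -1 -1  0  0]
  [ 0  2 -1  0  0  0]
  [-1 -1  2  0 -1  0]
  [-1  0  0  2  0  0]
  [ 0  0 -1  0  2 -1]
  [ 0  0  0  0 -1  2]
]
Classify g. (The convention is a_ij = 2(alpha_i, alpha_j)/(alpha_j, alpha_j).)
type E_6

The matrix has rank 6 with 2's on the diagonal. Reading the off-diagonal entries as Dynkin edges (a single edge where a_ij = a_ji = -1; a double or triple edge where a_ij * a_ji = 2 or 3), the diagram is a chain of 5 nodes with one extra node attached to the third node from one end (E_6). One simple-root ordering that puts it in standard form is (alpha_6, alpha_2, alpha_5, alpha_3, alpha_1, alpha_4). So the algebra is type E_6.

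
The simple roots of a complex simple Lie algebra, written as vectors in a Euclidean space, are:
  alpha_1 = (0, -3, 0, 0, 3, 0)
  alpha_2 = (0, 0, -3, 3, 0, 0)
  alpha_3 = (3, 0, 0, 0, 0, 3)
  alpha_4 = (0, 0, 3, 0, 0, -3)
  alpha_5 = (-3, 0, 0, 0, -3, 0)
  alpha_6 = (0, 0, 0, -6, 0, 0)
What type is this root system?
Compute the Cartan integers a_ij = 2(alpha_i, alpha_j)/(alpha_j, alpha_j); the resulting 6x6 Cartan matrix is
[[2, 0, 0, 0, -1, 0], [0, 2, 0, -1, 0, -1], [0, 0, 2, -1, -1, 0], [0, -1, -1, 2, 0, 0], [-1, 0, -1, 0, 2, 0], [0, -2, 0, 0, 0, 2]].
The roots have two lengths (squared-length ratio 2:1); the short ones are alpha_{1,2,3,4,5}. The associated Dynkin diagram is a chain of 6 nodes with a double edge at one end; the terminal node there is the unique long simple root (C_6), so the type is C_6 (the algebra sp(12)).

C_6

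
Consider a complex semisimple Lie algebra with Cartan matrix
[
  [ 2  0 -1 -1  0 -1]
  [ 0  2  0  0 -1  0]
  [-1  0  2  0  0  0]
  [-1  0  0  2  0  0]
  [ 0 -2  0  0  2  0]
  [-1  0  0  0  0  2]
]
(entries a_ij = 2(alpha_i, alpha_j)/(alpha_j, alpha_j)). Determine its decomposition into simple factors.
The diagram associated to this matrix has two connected components: the simple roots {alpha_2, alpha_5} form a chain of 2 nodes with a double edge at one end; the terminal node there is the unique short simple root (B_2), and {alpha_1, alpha_3, alpha_4, alpha_6} form a chain of 2 nodes with a fork of two nodes at one end (D_4). A semisimple Lie algebra decomposes uniquely as the direct sum of simple ideals, one per connected component of its Dynkin diagram, so g ≅ B_2 ⊕ D_4 (dimension 10 + 28 = 38).

B_2 (so(5)) ⊕ D_4 (so(8))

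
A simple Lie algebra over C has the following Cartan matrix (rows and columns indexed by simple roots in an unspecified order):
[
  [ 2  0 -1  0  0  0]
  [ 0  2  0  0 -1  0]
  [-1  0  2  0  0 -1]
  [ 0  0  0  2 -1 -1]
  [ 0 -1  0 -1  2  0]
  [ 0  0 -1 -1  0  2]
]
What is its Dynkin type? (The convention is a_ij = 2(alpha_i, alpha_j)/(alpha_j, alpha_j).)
A6

The matrix has rank 6 with 2's on the diagonal. Reading the off-diagonal entries as Dynkin edges (a single edge where a_ij = a_ji = -1; a double or triple edge where a_ij * a_ji = 2 or 3), the diagram is a chain of 6 nodes with single edges (A_6). One simple-root ordering that puts it in standard form is (alpha_1, alpha_3, alpha_6, alpha_4, alpha_5, alpha_2). So the algebra is type A_6, i.e. sl(7).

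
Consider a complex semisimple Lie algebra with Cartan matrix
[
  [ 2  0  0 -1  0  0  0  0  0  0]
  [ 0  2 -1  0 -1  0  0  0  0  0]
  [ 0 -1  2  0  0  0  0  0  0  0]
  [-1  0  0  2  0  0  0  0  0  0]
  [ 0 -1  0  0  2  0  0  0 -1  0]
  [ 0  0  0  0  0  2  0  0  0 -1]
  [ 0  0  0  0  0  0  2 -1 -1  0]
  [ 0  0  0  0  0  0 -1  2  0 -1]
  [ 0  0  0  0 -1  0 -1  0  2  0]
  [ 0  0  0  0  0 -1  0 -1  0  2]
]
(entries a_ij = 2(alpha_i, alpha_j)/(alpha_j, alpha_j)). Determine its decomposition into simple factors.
type A_2 ⊕ type A_8

The diagram associated to this matrix has two connected components: the simple roots {alpha_1, alpha_4} form a chain of 2 nodes with single edges (A_2), and {alpha_2, alpha_3, alpha_5, alpha_6, alpha_7, alpha_8, alpha_9, alpha_10} form a chain of 8 nodes with single edges (A_8). A semisimple Lie algebra decomposes uniquely as the direct sum of simple ideals, one per connected component of its Dynkin diagram, so g ≅ A_2 ⊕ A_8 (dimension 8 + 80 = 88).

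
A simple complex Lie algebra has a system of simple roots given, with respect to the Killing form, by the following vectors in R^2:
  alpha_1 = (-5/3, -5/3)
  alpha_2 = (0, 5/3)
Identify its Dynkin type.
B2

Compute the Cartan integers a_ij = 2(alpha_i, alpha_j)/(alpha_j, alpha_j); the resulting 2x2 Cartan matrix is
[[2, -2], [-1, 2]].
The roots have two lengths (squared-length ratio 2:1); the short ones are alpha_{2}. The associated Dynkin diagram is a chain of 2 nodes with a double edge at one end; the terminal node there is the unique short simple root (B_2), so the type is B_2 (the algebra so(5)).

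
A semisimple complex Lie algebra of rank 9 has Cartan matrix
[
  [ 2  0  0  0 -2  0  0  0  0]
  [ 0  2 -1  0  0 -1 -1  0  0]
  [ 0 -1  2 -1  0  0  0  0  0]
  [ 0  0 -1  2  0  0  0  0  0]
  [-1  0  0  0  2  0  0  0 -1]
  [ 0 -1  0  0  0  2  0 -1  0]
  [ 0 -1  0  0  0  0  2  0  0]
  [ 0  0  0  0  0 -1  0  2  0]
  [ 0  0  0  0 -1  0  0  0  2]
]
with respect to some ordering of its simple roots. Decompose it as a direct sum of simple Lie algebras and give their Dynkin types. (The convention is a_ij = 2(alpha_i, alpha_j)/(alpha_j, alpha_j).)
The diagram associated to this matrix has two connected components: the simple roots {alpha_1, alpha_5, alpha_9} form a chain of 3 nodes with a double edge at one end; the terminal node there is the unique long simple root (C_3), and {alpha_2, alpha_3, alpha_4, alpha_6, alpha_7, alpha_8} form a chain of 5 nodes with one extra node attached to the third node from one end (E_6). A semisimple Lie algebra decomposes uniquely as the direct sum of simple ideals, one per connected component of its Dynkin diagram, so g ≅ C_3 ⊕ E_6 (dimension 21 + 78 = 99).

C_3 (sp(6)) ⊕ E_6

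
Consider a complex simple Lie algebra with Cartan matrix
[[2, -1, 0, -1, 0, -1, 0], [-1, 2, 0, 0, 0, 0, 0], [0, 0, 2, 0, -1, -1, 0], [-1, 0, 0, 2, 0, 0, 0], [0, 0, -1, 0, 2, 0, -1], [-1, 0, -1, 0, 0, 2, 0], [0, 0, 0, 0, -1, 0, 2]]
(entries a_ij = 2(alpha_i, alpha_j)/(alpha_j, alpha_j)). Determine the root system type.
The matrix has rank 7 with 2's on the diagonal. Reading the off-diagonal entries as Dynkin edges (a single edge where a_ij = a_ji = -1; a double or triple edge where a_ij * a_ji = 2 or 3), the diagram is a chain of 5 nodes with a fork of two nodes at one end (D_7). One simple-root ordering that puts it in standard form is (alpha_7, alpha_5, alpha_3, alpha_6, alpha_1, alpha_4, alpha_2). So the algebra is type D_7, i.e. so(14).

type D_7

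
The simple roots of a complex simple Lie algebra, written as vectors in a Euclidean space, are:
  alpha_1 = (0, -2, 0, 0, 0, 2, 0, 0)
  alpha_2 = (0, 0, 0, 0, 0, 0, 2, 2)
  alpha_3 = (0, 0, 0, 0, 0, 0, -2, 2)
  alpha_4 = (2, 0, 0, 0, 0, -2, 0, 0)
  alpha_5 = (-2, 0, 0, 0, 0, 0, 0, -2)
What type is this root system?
Compute the Cartan integers a_ij = 2(alpha_i, alpha_j)/(alpha_j, alpha_j); the resulting 5x5 Cartan matrix is
[[2, 0, 0, -1, 0], [0, 2, 0, 0, -1], [0, 0, 2, 0, -1], [-1, 0, 0, 2, -1], [0, -1, -1, -1, 2]].
All simple roots have the same length, so the diagram is simply laced. The associated Dynkin diagram is a chain of 3 nodes with a fork of two nodes at one end (D_5), so the type is D_5 (the algebra so(10)).

D_5 (so(10))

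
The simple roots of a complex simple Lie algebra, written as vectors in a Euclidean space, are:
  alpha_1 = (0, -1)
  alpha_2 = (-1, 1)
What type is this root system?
Compute the Cartan integers a_ij = 2(alpha_i, alpha_j)/(alpha_j, alpha_j); the resulting 2x2 Cartan matrix is
[[2, -1], [-2, 2]].
The roots have two lengths (squared-length ratio 2:1); the short ones are alpha_{1}. The associated Dynkin diagram is a chain of 2 nodes with a double edge at one end; the terminal node there is the unique short simple root (B_2), so the type is B_2 (the algebra so(5)).

B_2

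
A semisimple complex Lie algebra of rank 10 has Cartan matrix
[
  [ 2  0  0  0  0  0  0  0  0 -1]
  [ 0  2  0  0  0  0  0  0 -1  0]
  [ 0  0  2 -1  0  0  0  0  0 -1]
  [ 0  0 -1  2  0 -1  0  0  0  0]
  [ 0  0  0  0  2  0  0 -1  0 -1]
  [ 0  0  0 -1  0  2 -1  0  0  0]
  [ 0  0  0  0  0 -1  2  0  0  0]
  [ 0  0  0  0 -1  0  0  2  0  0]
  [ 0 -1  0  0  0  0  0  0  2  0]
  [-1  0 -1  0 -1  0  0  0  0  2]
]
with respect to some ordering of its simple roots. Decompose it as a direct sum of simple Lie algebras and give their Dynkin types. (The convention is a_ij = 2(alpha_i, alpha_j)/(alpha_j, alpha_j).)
The diagram associated to this matrix has two connected components: the simple roots {alpha_2, alpha_9} form a chain of 2 nodes with single edges (A_2), and {alpha_1, alpha_3, alpha_4, alpha_5, alpha_6, alpha_7, alpha_8, alpha_10} form a chain of 7 nodes with one extra node attached to the third node from one end (E_8). A semisimple Lie algebra decomposes uniquely as the direct sum of simple ideals, one per connected component of its Dynkin diagram, so g ≅ A_2 ⊕ E_8 (dimension 8 + 248 = 256).

A2 + E8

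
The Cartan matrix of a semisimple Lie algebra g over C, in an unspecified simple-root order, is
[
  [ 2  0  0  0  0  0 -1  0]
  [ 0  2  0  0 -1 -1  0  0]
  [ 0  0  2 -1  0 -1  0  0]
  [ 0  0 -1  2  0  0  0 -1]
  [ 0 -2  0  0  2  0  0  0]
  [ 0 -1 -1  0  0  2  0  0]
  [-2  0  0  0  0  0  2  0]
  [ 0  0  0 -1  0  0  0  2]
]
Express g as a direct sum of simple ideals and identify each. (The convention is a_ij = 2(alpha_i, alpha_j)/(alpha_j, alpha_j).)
The diagram associated to this matrix has two connected components: the simple roots {alpha_1, alpha_7} form a chain of 2 nodes with a double edge at one end; the terminal node there is the unique short simple root (B_2), and {alpha_2, alpha_3, alpha_4, alpha_5, alpha_6, alpha_8} form a chain of 6 nodes with a double edge at one end; the terminal node there is the unique long simple root (C_6). A semisimple Lie algebra decomposes uniquely as the direct sum of simple ideals, one per connected component of its Dynkin diagram, so g ≅ B_2 ⊕ C_6 (dimension 10 + 78 = 88).

B_2 ⊕ C_6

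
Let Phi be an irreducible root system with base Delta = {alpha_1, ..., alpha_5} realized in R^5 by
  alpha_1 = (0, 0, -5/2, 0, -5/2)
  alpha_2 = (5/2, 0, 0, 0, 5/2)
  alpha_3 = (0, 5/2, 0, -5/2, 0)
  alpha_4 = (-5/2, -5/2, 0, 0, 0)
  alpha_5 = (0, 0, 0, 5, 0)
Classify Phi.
C_5 (sp(10))

Compute the Cartan integers a_ij = 2(alpha_i, alpha_j)/(alpha_j, alpha_j); the resulting 5x5 Cartan matrix is
[[2, -1, 0, 0, 0], [-1, 2, 0, -1, 0], [0, 0, 2, -1, -1], [0, -1, -1, 2, 0], [0, 0, -2, 0, 2]].
The roots have two lengths (squared-length ratio 2:1); the short ones are alpha_{1,2,3,4}. The associated Dynkin diagram is a chain of 5 nodes with a double edge at one end; the terminal node there is the unique long simple root (C_5), so the type is C_5 (the algebra sp(10)).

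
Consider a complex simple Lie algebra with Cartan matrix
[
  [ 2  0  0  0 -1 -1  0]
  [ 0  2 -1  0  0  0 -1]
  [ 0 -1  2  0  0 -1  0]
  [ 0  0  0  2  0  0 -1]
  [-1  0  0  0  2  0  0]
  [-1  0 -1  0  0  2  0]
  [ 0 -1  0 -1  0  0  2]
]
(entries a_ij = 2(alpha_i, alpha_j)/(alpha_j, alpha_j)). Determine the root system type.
The matrix has rank 7 with 2's on the diagonal. Reading the off-diagonal entries as Dynkin edges (a single edge where a_ij = a_ji = -1; a double or triple edge where a_ij * a_ji = 2 or 3), the diagram is a chain of 7 nodes with single edges (A_7). One simple-root ordering that puts it in standard form is (alpha_5, alpha_1, alpha_6, alpha_3, alpha_2, alpha_7, alpha_4). So the algebra is type A_7, i.e. sl(8).

A_7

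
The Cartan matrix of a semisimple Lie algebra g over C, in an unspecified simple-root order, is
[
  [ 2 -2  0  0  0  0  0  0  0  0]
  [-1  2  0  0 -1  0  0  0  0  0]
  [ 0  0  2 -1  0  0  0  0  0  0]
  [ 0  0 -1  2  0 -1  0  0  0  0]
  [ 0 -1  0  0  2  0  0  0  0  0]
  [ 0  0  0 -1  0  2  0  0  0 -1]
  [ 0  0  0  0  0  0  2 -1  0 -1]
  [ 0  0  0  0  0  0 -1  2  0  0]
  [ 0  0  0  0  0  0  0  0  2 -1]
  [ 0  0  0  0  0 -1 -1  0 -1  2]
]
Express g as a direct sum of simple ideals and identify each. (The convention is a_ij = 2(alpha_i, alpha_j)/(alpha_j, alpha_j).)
C3 + E7

The diagram associated to this matrix has two connected components: the simple roots {alpha_1, alpha_2, alpha_5} form a chain of 3 nodes with a double edge at one end; the terminal node there is the unique long simple root (C_3), and {alpha_3, alpha_4, alpha_6, alpha_7, alpha_8, alpha_9, alpha_10} form a chain of 6 nodes with one extra node attached to the third node from one end (E_7). A semisimple Lie algebra decomposes uniquely as the direct sum of simple ideals, one per connected component of its Dynkin diagram, so g ≅ C_3 ⊕ E_7 (dimension 21 + 133 = 154).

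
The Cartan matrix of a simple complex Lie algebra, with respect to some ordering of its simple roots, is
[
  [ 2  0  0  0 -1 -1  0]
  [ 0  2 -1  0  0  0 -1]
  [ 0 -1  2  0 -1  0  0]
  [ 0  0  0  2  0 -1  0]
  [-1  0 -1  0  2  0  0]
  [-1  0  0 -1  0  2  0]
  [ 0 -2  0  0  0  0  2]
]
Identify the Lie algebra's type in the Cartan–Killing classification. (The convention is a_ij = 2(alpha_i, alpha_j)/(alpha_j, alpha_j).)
C_7

The matrix has rank 7 with 2's on the diagonal. Reading the off-diagonal entries as Dynkin edges (a single edge where a_ij = a_ji = -1; a double or triple edge where a_ij * a_ji = 2 or 3), the diagram is a chain of 7 nodes with a double edge at one end; the terminal node there is the unique long simple root (C_7). One simple-root ordering that puts it in standard form is (alpha_4, alpha_6, alpha_1, alpha_5, alpha_3, alpha_2, alpha_7). So the algebra is type C_7, i.e. sp(14).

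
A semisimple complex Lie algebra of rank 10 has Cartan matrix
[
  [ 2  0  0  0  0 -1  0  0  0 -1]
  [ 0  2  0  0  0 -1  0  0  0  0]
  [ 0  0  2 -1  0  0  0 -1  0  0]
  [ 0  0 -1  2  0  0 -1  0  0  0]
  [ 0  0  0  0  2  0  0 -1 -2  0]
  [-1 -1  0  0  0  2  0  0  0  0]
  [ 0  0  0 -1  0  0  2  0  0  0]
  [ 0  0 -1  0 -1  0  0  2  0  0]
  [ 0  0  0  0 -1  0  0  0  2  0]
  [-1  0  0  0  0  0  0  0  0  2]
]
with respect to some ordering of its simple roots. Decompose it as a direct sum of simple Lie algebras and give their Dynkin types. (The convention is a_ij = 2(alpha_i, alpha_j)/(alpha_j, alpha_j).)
The diagram associated to this matrix has two connected components: the simple roots {alpha_1, alpha_2, alpha_6, alpha_10} form a chain of 4 nodes with single edges (A_4), and {alpha_3, alpha_4, alpha_5, alpha_7, alpha_8, alpha_9} form a chain of 6 nodes with a double edge at one end; the terminal node there is the unique short simple root (B_6). A semisimple Lie algebra decomposes uniquely as the direct sum of simple ideals, one per connected component of its Dynkin diagram, so g ≅ A_4 ⊕ B_6 (dimension 24 + 78 = 102).

type A_4 ⊕ type B_6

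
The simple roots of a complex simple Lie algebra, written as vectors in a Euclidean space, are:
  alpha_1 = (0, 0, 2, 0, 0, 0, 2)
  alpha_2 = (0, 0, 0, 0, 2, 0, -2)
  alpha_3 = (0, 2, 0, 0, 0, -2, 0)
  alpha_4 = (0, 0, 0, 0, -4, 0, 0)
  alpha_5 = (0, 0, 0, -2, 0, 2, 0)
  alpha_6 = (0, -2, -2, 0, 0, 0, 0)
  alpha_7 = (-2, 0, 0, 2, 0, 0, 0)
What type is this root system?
C_7 (sp(14))

Compute the Cartan integers a_ij = 2(alpha_i, alpha_j)/(alpha_j, alpha_j); the resulting 7x7 Cartan matrix is
[[2, -1, 0, 0, 0, -1, 0], [-1, 2, 0, -1, 0, 0, 0], [0, 0, 2, 0, -1, -1, 0], [0, -2, 0, 2, 0, 0, 0], [0, 0, -1, 0, 2, 0, -1], [-1, 0, -1, 0, 0, 2, 0], [0, 0, 0, 0, -1, 0, 2]].
The roots have two lengths (squared-length ratio 2:1); the short ones are alpha_{1,2,3,5,6,7}. The associated Dynkin diagram is a chain of 7 nodes with a double edge at one end; the terminal node there is the unique long simple root (C_7), so the type is C_7 (the algebra sp(14)).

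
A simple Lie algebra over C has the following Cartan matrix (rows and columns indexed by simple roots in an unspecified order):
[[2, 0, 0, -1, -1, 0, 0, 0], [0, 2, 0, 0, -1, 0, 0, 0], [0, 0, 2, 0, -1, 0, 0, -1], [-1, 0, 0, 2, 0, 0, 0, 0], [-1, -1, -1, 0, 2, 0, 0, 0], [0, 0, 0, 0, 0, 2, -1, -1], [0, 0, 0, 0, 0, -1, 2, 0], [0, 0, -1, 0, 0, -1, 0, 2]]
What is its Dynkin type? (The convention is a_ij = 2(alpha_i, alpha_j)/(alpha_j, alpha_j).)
The matrix has rank 8 with 2's on the diagonal. Reading the off-diagonal entries as Dynkin edges (a single edge where a_ij = a_ji = -1; a double or triple edge where a_ij * a_ji = 2 or 3), the diagram is a chain of 7 nodes with one extra node attached to the third node from one end (E_8). One simple-root ordering that puts it in standard form is (alpha_4, alpha_2, alpha_1, alpha_5, alpha_3, alpha_8, alpha_6, alpha_7). So the algebra is type E_8.

E8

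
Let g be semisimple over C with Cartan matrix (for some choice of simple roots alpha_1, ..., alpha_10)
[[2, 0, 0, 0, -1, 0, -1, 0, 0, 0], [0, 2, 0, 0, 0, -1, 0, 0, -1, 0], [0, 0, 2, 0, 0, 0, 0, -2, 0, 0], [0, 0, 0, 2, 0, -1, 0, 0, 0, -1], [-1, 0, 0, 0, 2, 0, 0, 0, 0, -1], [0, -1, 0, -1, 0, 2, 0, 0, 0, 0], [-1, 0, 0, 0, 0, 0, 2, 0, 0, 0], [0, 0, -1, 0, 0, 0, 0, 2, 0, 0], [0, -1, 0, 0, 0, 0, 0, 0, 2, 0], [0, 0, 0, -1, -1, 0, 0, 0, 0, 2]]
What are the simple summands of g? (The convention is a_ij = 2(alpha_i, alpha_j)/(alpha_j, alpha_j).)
The diagram associated to this matrix has two connected components: the simple roots {alpha_1, alpha_2, alpha_4, alpha_5, alpha_6, alpha_7, alpha_9, alpha_10} form a chain of 8 nodes with single edges (A_8), and {alpha_3, alpha_8} form a chain of 2 nodes with a double edge at one end; the terminal node there is the unique short simple root (B_2). A semisimple Lie algebra decomposes uniquely as the direct sum of simple ideals, one per connected component of its Dynkin diagram, so g ≅ A_8 ⊕ B_2 (dimension 80 + 10 = 90).

A_8 ⊕ B_2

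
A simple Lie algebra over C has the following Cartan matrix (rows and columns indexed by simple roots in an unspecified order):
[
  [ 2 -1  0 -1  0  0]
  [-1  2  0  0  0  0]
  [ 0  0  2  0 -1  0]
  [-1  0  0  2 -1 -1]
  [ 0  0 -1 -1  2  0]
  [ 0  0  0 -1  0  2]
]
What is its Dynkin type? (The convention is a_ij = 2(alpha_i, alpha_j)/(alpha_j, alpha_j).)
E_6

The matrix has rank 6 with 2's on the diagonal. Reading the off-diagonal entries as Dynkin edges (a single edge where a_ij = a_ji = -1; a double or triple edge where a_ij * a_ji = 2 or 3), the diagram is a chain of 5 nodes with one extra node attached to the third node from one end (E_6). One simple-root ordering that puts it in standard form is (alpha_3, alpha_6, alpha_5, alpha_4, alpha_1, alpha_2). So the algebra is type E_6.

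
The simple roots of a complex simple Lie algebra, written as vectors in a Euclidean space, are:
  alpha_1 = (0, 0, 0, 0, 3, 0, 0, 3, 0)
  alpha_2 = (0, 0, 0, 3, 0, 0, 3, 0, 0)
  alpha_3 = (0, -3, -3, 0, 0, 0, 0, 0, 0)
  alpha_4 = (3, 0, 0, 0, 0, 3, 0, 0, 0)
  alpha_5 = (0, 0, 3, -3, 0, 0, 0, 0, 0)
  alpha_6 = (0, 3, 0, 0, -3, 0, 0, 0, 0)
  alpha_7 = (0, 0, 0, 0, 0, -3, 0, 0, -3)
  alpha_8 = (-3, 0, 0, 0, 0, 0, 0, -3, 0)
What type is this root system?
Compute the Cartan integers a_ij = 2(alpha_i, alpha_j)/(alpha_j, alpha_j); the resulting 8x8 Cartan matrix is
[[2, 0, 0, 0, 0, -1, 0, -1], [0, 2, 0, 0, -1, 0, 0, 0], [0, 0, 2, 0, -1, -1, 0, 0], [0, 0, 0, 2, 0, 0, -1, -1], [0, -1, -1, 0, 2, 0, 0, 0], [-1, 0, -1, 0, 0, 2, 0, 0], [0, 0, 0, -1, 0, 0, 2, 0], [-1, 0, 0, -1, 0, 0, 0, 2]].
All simple roots have the same length, so the diagram is simply laced. The associated Dynkin diagram is a chain of 8 nodes with single edges (A_8), so the type is A_8 (the algebra sl(9)).

A_8 (sl(9))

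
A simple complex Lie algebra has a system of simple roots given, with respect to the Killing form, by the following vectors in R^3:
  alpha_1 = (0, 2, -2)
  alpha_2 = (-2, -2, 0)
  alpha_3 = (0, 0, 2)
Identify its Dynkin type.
Compute the Cartan integers a_ij = 2(alpha_i, alpha_j)/(alpha_j, alpha_j); the resulting 3x3 Cartan matrix is
[[2, -1, -2], [-1, 2, 0], [-1, 0, 2]].
The roots have two lengths (squared-length ratio 2:1); the short ones are alpha_{3}. The associated Dynkin diagram is a chain of 3 nodes with a double edge at one end; the terminal node there is the unique short simple root (B_3), so the type is B_3 (the algebra so(7)).

type B_3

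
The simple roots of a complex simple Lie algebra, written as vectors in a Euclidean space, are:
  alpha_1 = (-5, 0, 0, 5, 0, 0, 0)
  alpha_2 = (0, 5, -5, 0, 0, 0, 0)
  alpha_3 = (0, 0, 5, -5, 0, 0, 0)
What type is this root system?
A3

Compute the Cartan integers a_ij = 2(alpha_i, alpha_j)/(alpha_j, alpha_j); the resulting 3x3 Cartan matrix is
[[2, 0, -1], [0, 2, -1], [-1, -1, 2]].
All simple roots have the same length, so the diagram is simply laced. The associated Dynkin diagram is a chain of 3 nodes with single edges (A_3), so the type is A_3 (the algebra sl(4)).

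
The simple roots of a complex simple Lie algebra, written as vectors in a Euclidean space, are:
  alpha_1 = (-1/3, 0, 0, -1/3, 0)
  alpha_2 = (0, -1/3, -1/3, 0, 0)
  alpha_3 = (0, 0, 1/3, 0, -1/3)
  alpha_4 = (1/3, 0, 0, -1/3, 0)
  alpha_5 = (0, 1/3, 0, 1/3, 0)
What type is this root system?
Compute the Cartan integers a_ij = 2(alpha_i, alpha_j)/(alpha_j, alpha_j); the resulting 5x5 Cartan matrix is
[[2, 0, 0, 0, -1], [0, 2, -1, 0, -1], [0, -1, 2, 0, 0], [0, 0, 0, 2, -1], [-1, -1, 0, -1, 2]].
All simple roots have the same length, so the diagram is simply laced. The associated Dynkin diagram is a chain of 3 nodes with a fork of two nodes at one end (D_5), so the type is D_5 (the algebra so(10)).

type D_5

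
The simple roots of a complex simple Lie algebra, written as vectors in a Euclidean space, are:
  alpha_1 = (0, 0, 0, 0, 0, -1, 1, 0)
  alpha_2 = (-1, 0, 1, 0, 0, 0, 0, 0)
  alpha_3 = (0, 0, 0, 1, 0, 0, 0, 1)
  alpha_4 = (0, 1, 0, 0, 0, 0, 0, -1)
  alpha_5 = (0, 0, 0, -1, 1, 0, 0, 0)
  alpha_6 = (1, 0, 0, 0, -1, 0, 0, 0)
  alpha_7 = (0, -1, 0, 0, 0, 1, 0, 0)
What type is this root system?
A_7 (sl(8))

Compute the Cartan integers a_ij = 2(alpha_i, alpha_j)/(alpha_j, alpha_j); the resulting 7x7 Cartan matrix is
[[2, 0, 0, 0, 0, 0, -1], [0, 2, 0, 0, 0, -1, 0], [0, 0, 2, -1, -1, 0, 0], [0, 0, -1, 2, 0, 0, -1], [0, 0, -1, 0, 2, -1, 0], [0, -1, 0, 0, -1, 2, 0], [-1, 0, 0, -1, 0, 0, 2]].
All simple roots have the same length, so the diagram is simply laced. The associated Dynkin diagram is a chain of 7 nodes with single edges (A_7), so the type is A_7 (the algebra sl(8)).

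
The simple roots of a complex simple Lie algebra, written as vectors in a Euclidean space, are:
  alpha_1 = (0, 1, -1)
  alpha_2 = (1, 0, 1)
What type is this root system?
Compute the Cartan integers a_ij = 2(alpha_i, alpha_j)/(alpha_j, alpha_j); the resulting 2x2 Cartan matrix is
[[2, -1], [-1, 2]].
All simple roots have the same length, so the diagram is simply laced. The associated Dynkin diagram is a chain of 2 nodes with single edges (A_2), so the type is A_2 (the algebra sl(3)).

type A_2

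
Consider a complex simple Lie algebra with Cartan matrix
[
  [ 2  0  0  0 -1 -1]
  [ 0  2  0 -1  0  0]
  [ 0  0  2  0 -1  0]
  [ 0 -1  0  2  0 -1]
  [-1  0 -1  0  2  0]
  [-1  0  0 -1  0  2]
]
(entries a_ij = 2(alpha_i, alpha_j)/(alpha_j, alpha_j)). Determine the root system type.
A_6

The matrix has rank 6 with 2's on the diagonal. Reading the off-diagonal entries as Dynkin edges (a single edge where a_ij = a_ji = -1; a double or triple edge where a_ij * a_ji = 2 or 3), the diagram is a chain of 6 nodes with single edges (A_6). One simple-root ordering that puts it in standard form is (alpha_2, alpha_4, alpha_6, alpha_1, alpha_5, alpha_3). So the algebra is type A_6, i.e. sl(7).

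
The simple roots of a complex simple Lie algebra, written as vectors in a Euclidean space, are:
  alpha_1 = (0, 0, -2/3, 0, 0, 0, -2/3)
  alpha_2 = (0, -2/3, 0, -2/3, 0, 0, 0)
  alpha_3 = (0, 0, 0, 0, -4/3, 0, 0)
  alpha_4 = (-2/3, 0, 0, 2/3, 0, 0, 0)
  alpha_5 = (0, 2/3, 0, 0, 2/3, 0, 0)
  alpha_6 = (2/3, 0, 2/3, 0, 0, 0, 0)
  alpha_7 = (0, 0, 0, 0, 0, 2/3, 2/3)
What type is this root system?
Compute the Cartan integers a_ij = 2(alpha_i, alpha_j)/(alpha_j, alpha_j); the resulting 7x7 Cartan matrix is
[[2, 0, 0, 0, 0, -1, -1], [0, 2, 0, -1, -1, 0, 0], [0, 0, 2, 0, -2, 0, 0], [0, -1, 0, 2, 0, -1, 0], [0, -1, -1, 0, 2, 0, 0], [-1, 0, 0, -1, 0, 2, 0], [-1, 0, 0, 0, 0, 0, 2]].
The roots have two lengths (squared-length ratio 2:1); the short ones are alpha_{1,2,4,5,6,7}. The associated Dynkin diagram is a chain of 7 nodes with a double edge at one end; the terminal node there is the unique long simple root (C_7), so the type is C_7 (the algebra sp(14)).

C_7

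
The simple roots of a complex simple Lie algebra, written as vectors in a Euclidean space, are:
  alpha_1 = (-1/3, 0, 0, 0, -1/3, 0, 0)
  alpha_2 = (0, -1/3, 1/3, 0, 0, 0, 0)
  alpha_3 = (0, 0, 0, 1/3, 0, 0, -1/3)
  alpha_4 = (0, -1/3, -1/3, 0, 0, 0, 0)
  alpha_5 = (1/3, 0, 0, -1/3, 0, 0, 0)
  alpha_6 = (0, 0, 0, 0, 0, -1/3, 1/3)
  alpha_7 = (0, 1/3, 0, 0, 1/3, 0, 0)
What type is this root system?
D_7

Compute the Cartan integers a_ij = 2(alpha_i, alpha_j)/(alpha_j, alpha_j); the resulting 7x7 Cartan matrix is
[[2, 0, 0, 0, -1, 0, -1], [0, 2, 0, 0, 0, 0, -1], [0, 0, 2, 0, -1, -1, 0], [0, 0, 0, 2, 0, 0, -1], [-1, 0, -1, 0, 2, 0, 0], [0, 0, -1, 0, 0, 2, 0], [-1, -1, 0, -1, 0, 0, 2]].
All simple roots have the same length, so the diagram is simply laced. The associated Dynkin diagram is a chain of 5 nodes with a fork of two nodes at one end (D_7), so the type is D_7 (the algebra so(14)).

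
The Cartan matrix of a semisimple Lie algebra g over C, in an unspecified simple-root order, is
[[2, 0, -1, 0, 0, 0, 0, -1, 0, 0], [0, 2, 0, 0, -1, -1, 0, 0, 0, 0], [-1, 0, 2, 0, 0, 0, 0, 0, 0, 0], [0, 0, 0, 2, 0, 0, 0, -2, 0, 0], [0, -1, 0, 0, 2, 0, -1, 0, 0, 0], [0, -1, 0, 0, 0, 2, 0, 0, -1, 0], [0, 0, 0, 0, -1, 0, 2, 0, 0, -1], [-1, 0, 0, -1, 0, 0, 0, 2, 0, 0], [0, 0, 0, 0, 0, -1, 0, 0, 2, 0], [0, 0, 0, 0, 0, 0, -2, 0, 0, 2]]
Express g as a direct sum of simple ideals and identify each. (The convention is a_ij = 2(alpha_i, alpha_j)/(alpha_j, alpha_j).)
type C_4 ⊕ type C_6

The diagram associated to this matrix has two connected components: the simple roots {alpha_1, alpha_3, alpha_4, alpha_8} form a chain of 4 nodes with a double edge at one end; the terminal node there is the unique long simple root (C_4), and {alpha_2, alpha_5, alpha_6, alpha_7, alpha_9, alpha_10} form a chain of 6 nodes with a double edge at one end; the terminal node there is the unique long simple root (C_6). A semisimple Lie algebra decomposes uniquely as the direct sum of simple ideals, one per connected component of its Dynkin diagram, so g ≅ C_4 ⊕ C_6 (dimension 36 + 78 = 114).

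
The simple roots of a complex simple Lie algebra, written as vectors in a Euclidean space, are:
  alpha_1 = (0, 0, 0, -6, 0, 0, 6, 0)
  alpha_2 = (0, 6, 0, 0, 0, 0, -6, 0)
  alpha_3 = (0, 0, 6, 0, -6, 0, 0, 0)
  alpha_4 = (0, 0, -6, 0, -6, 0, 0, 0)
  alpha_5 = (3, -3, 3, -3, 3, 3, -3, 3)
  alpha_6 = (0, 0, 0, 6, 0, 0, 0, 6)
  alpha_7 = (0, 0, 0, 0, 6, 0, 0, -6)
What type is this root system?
Compute the Cartan integers a_ij = 2(alpha_i, alpha_j)/(alpha_j, alpha_j); the resulting 7x7 Cartan matrix is
[[2, -1, 0, 0, 0, -1, 0], [-1, 2, 0, 0, 0, 0, 0], [0, 0, 2, 0, 0, 0, -1], [0, 0, 0, 2, -1, 0, -1], [0, 0, 0, -1, 2, 0, 0], [-1, 0, 0, 0, 0, 2, -1], [0, 0, -1, -1, 0, -1, 2]].
All simple roots have the same length, so the diagram is simply laced. The associated Dynkin diagram is a chain of 6 nodes with one extra node attached to the third node from one end (E_7), so the type is E_7.

type E_7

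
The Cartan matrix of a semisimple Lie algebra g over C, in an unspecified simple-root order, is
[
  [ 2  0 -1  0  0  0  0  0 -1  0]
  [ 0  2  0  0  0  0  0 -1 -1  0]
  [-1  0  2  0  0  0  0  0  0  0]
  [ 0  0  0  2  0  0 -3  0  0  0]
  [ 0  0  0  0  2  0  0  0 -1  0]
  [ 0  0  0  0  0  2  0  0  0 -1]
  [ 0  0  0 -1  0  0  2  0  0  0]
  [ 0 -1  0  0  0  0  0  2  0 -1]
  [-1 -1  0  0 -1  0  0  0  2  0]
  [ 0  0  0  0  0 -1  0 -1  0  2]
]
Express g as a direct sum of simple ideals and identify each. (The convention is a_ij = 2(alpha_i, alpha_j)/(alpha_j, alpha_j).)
The diagram associated to this matrix has two connected components: the simple roots {alpha_1, alpha_2, alpha_3, alpha_5, alpha_6, alpha_8, alpha_9, alpha_10} form a chain of 7 nodes with one extra node attached to the third node from one end (E_8), and {alpha_4, alpha_7} form two nodes joined by a triple edge (G_2). A semisimple Lie algebra decomposes uniquely as the direct sum of simple ideals, one per connected component of its Dynkin diagram, so g ≅ E_8 ⊕ G_2 (dimension 248 + 14 = 262).

E_8 + G_2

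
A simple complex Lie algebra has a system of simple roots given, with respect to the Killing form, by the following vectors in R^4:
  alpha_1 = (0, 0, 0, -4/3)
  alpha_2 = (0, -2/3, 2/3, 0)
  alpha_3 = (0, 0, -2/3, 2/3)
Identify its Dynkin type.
C_3

Compute the Cartan integers a_ij = 2(alpha_i, alpha_j)/(alpha_j, alpha_j); the resulting 3x3 Cartan matrix is
[[2, 0, -2], [0, 2, -1], [-1, -1, 2]].
The roots have two lengths (squared-length ratio 2:1); the short ones are alpha_{2,3}. The associated Dynkin diagram is a chain of 3 nodes with a double edge at one end; the terminal node there is the unique long simple root (C_3), so the type is C_3 (the algebra sp(6)).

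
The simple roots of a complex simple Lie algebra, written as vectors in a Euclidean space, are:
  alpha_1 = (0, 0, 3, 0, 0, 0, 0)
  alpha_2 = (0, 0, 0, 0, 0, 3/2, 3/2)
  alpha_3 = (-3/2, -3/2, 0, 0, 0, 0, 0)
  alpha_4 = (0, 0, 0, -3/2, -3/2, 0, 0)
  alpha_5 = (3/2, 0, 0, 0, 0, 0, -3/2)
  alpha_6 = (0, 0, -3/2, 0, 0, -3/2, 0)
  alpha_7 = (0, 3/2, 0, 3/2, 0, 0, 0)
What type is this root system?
Compute the Cartan integers a_ij = 2(alpha_i, alpha_j)/(alpha_j, alpha_j); the resulting 7x7 Cartan matrix is
[[2, 0, 0, 0, 0, -2, 0], [0, 2, 0, 0, -1, -1, 0], [0, 0, 2, 0, -1, 0, -1], [0, 0, 0, 2, 0, 0, -1], [0, -1, -1, 0, 2, 0, 0], [-1, -1, 0, 0, 0, 2, 0], [0, 0, -1, -1, 0, 0, 2]].
The roots have two lengths (squared-length ratio 2:1); the short ones are alpha_{2,3,4,5,6,7}. The associated Dynkin diagram is a chain of 7 nodes with a double edge at one end; the terminal node there is the unique long simple root (C_7), so the type is C_7 (the algebra sp(14)).

type C_7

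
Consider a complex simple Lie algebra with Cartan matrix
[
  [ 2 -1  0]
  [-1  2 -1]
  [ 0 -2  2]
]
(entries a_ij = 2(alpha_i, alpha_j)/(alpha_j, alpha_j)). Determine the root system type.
C_3

The matrix has rank 3 with 2's on the diagonal. Reading the off-diagonal entries as Dynkin edges (a single edge where a_ij = a_ji = -1; a double or triple edge where a_ij * a_ji = 2 or 3), the diagram is a chain of 3 nodes with a double edge at one end; the terminal node there is the unique long simple root (C_3). One simple-root ordering that puts it in standard form is (alpha_1, alpha_2, alpha_3). So the algebra is type C_3, i.e. sp(6).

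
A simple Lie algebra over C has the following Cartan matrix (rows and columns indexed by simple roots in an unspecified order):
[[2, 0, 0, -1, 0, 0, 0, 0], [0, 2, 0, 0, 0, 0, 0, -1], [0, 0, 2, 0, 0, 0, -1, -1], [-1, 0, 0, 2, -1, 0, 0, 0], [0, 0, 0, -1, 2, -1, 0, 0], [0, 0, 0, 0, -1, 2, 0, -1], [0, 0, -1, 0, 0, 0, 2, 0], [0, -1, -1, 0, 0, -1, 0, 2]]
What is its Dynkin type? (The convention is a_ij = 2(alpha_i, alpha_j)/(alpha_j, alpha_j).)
The matrix has rank 8 with 2's on the diagonal. Reading the off-diagonal entries as Dynkin edges (a single edge where a_ij = a_ji = -1; a double or triple edge where a_ij * a_ji = 2 or 3), the diagram is a chain of 7 nodes with one extra node attached to the third node from one end (E_8). One simple-root ordering that puts it in standard form is (alpha_7, alpha_2, alpha_3, alpha_8, alpha_6, alpha_5, alpha_4, alpha_1). So the algebra is type E_8.

E_8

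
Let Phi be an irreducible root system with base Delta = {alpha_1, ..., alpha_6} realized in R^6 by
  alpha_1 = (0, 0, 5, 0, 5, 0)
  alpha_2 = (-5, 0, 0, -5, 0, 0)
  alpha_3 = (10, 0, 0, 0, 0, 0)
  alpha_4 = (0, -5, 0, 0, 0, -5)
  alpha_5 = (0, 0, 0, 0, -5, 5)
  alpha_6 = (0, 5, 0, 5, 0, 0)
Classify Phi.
Compute the Cartan integers a_ij = 2(alpha_i, alpha_j)/(alpha_j, alpha_j); the resulting 6x6 Cartan matrix is
[[2, 0, 0, 0, -1, 0], [0, 2, -1, 0, 0, -1], [0, -2, 2, 0, 0, 0], [0, 0, 0, 2, -1, -1], [-1, 0, 0, -1, 2, 0], [0, -1, 0, -1, 0, 2]].
The roots have two lengths (squared-length ratio 2:1); the short ones are alpha_{1,2,4,5,6}. The associated Dynkin diagram is a chain of 6 nodes with a double edge at one end; the terminal node there is the unique long simple root (C_6), so the type is C_6 (the algebra sp(12)).

C_6 (sp(12))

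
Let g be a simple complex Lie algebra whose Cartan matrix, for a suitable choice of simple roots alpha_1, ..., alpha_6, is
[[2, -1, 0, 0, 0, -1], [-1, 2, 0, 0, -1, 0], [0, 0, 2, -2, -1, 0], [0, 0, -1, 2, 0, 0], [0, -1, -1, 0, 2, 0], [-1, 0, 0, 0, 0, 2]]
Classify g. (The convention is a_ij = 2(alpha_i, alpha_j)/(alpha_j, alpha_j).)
B6

The matrix has rank 6 with 2's on the diagonal. Reading the off-diagonal entries as Dynkin edges (a single edge where a_ij = a_ji = -1; a double or triple edge where a_ij * a_ji = 2 or 3), the diagram is a chain of 6 nodes with a double edge at one end; the terminal node there is the unique short simple root (B_6). One simple-root ordering that puts it in standard form is (alpha_6, alpha_1, alpha_2, alpha_5, alpha_3, alpha_4). So the algebra is type B_6, i.e. so(13).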